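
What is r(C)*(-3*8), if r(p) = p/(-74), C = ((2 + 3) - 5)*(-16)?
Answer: 0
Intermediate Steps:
C = 0 (C = (5 - 5)*(-16) = 0*(-16) = 0)
r(p) = -p/74 (r(p) = p*(-1/74) = -p/74)
r(C)*(-3*8) = (-1/74*0)*(-3*8) = 0*(-24) = 0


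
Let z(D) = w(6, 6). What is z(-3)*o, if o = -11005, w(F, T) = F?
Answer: -66030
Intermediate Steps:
z(D) = 6
z(-3)*o = 6*(-11005) = -66030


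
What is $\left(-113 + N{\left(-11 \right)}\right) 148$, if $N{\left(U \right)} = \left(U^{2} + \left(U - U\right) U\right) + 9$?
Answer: $2516$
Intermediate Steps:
$N{\left(U \right)} = 9 + U^{2}$ ($N{\left(U \right)} = \left(U^{2} + 0 U\right) + 9 = \left(U^{2} + 0\right) + 9 = U^{2} + 9 = 9 + U^{2}$)
$\left(-113 + N{\left(-11 \right)}\right) 148 = \left(-113 + \left(9 + \left(-11\right)^{2}\right)\right) 148 = \left(-113 + \left(9 + 121\right)\right) 148 = \left(-113 + 130\right) 148 = 17 \cdot 148 = 2516$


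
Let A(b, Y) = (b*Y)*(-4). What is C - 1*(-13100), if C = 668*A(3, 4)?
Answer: -18964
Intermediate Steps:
A(b, Y) = -4*Y*b (A(b, Y) = (Y*b)*(-4) = -4*Y*b)
C = -32064 (C = 668*(-4*4*3) = 668*(-48) = -32064)
C - 1*(-13100) = -32064 - 1*(-13100) = -32064 + 13100 = -18964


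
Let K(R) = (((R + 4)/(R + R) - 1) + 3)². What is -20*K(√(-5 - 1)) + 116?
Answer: 13/3 + 100*I*√6/3 ≈ 4.3333 + 81.65*I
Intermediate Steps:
K(R) = (2 + (4 + R)/(2*R))² (K(R) = (((4 + R)/((2*R)) - 1) + 3)² = (((4 + R)*(1/(2*R)) - 1) + 3)² = (((4 + R)/(2*R) - 1) + 3)² = ((-1 + (4 + R)/(2*R)) + 3)² = (2 + (4 + R)/(2*R))²)
-20*K(√(-5 - 1)) + 116 = -5*(4 + 5*√(-5 - 1))²/(√(-5 - 1))² + 116 = -5*(4 + 5*√(-6))²/(√(-6))² + 116 = -5*(4 + 5*(I*√6))²/(I*√6)² + 116 = -5*(-1)*(4 + 5*I*√6)²/6 + 116 = -(-5)*(4 + 5*I*√6)²/6 + 116 = 5*(4 + 5*I*√6)²/6 + 116 = 116 + 5*(4 + 5*I*√6)²/6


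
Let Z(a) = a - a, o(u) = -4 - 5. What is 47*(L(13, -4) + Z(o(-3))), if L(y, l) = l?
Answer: -188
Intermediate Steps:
o(u) = -9
Z(a) = 0
47*(L(13, -4) + Z(o(-3))) = 47*(-4 + 0) = 47*(-4) = -188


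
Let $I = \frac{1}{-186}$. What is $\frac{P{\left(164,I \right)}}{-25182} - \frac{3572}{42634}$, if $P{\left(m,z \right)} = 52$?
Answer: $- \frac{23041768}{268402347} \approx -0.085848$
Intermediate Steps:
$I = - \frac{1}{186} \approx -0.0053763$
$\frac{P{\left(164,I \right)}}{-25182} - \frac{3572}{42634} = \frac{52}{-25182} - \frac{3572}{42634} = 52 \left(- \frac{1}{25182}\right) - \frac{1786}{21317} = - \frac{26}{12591} - \frac{1786}{21317} = - \frac{23041768}{268402347}$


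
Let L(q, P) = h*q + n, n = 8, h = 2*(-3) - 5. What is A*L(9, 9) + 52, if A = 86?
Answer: -7774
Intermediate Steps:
h = -11 (h = -6 - 5 = -11)
L(q, P) = 8 - 11*q (L(q, P) = -11*q + 8 = 8 - 11*q)
A*L(9, 9) + 52 = 86*(8 - 11*9) + 52 = 86*(8 - 99) + 52 = 86*(-91) + 52 = -7826 + 52 = -7774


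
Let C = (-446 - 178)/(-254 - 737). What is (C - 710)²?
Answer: 494189316196/982081 ≈ 5.0321e+5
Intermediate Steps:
C = 624/991 (C = -624/(-991) = -624*(-1/991) = 624/991 ≈ 0.62967)
(C - 710)² = (624/991 - 710)² = (-702986/991)² = 494189316196/982081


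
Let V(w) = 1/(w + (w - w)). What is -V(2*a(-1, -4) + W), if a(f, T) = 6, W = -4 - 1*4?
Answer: -¼ ≈ -0.25000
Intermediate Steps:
W = -8 (W = -4 - 4 = -8)
V(w) = 1/w (V(w) = 1/(w + 0) = 1/w)
-V(2*a(-1, -4) + W) = -1/(2*6 - 8) = -1/(12 - 8) = -1/4 = -1*¼ = -¼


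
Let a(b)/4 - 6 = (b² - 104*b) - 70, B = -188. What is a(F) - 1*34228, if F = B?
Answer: 185100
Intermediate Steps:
F = -188
a(b) = -256 - 416*b + 4*b² (a(b) = 24 + 4*((b² - 104*b) - 70) = 24 + 4*(-70 + b² - 104*b) = 24 + (-280 - 416*b + 4*b²) = -256 - 416*b + 4*b²)
a(F) - 1*34228 = (-256 - 416*(-188) + 4*(-188)²) - 1*34228 = (-256 + 78208 + 4*35344) - 34228 = (-256 + 78208 + 141376) - 34228 = 219328 - 34228 = 185100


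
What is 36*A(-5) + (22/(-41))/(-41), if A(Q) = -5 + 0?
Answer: -302558/1681 ≈ -179.99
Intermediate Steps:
A(Q) = -5
36*A(-5) + (22/(-41))/(-41) = 36*(-5) + (22/(-41))/(-41) = -180 + (22*(-1/41))*(-1/41) = -180 - 22/41*(-1/41) = -180 + 22/1681 = -302558/1681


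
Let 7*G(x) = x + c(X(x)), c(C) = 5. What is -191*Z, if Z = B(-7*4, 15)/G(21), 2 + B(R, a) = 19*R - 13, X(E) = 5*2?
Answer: 731339/26 ≈ 28128.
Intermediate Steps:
X(E) = 10
B(R, a) = -15 + 19*R (B(R, a) = -2 + (19*R - 13) = -2 + (-13 + 19*R) = -15 + 19*R)
G(x) = 5/7 + x/7 (G(x) = (x + 5)/7 = (5 + x)/7 = 5/7 + x/7)
Z = -3829/26 (Z = (-15 + 19*(-7*4))/(5/7 + (1/7)*21) = (-15 + 19*(-28))/(5/7 + 3) = (-15 - 532)/(26/7) = -547*7/26 = -3829/26 ≈ -147.27)
-191*Z = -191*(-3829/26) = 731339/26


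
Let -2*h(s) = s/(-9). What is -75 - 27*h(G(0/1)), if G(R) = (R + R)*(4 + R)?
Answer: -75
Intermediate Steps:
G(R) = 2*R*(4 + R) (G(R) = (2*R)*(4 + R) = 2*R*(4 + R))
h(s) = s/18 (h(s) = -s/(2*(-9)) = -s*(-1)/(2*9) = -(-1)*s/18 = s/18)
-75 - 27*h(G(0/1)) = -75 - 3*2*(0/1)*(4 + 0/1)/2 = -75 - 3*2*(0*1)*(4 + 0*1)/2 = -75 - 3*2*0*(4 + 0)/2 = -75 - 3*2*0*4/2 = -75 - 3*0/2 = -75 - 27*0 = -75 + 0 = -75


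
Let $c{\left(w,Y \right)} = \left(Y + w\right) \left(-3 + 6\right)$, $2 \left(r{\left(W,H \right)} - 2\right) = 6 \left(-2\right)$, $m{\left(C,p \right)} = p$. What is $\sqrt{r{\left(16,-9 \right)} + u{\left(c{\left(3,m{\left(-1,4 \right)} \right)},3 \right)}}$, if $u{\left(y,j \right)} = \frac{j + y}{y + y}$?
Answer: $\frac{2 i \sqrt{42}}{7} \approx 1.8516 i$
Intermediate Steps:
$r{\left(W,H \right)} = -4$ ($r{\left(W,H \right)} = 2 + \frac{6 \left(-2\right)}{2} = 2 + \frac{1}{2} \left(-12\right) = 2 - 6 = -4$)
$c{\left(w,Y \right)} = 3 Y + 3 w$ ($c{\left(w,Y \right)} = \left(Y + w\right) 3 = 3 Y + 3 w$)
$u{\left(y,j \right)} = \frac{j + y}{2 y}$
$\sqrt{r{\left(16,-9 \right)} + u{\left(c{\left(3,m{\left(-1,4 \right)} \right)},3 \right)}} = \sqrt{-4 + \frac{3 + \left(3 \cdot 4 + 3 \cdot 3\right)}{2 \left(3 \cdot 4 + 3 \cdot 3\right)}} = \sqrt{-4 + \frac{3 + \left(12 + 9\right)}{2 \left(12 + 9\right)}} = \sqrt{-4 + \frac{3 + 21}{2 \cdot 21}} = \sqrt{-4 + \frac{1}{2} \cdot \frac{1}{21} \cdot 24} = \sqrt{-4 + \frac{4}{7}} = \sqrt{- \frac{24}{7}} = \frac{2 i \sqrt{42}}{7}$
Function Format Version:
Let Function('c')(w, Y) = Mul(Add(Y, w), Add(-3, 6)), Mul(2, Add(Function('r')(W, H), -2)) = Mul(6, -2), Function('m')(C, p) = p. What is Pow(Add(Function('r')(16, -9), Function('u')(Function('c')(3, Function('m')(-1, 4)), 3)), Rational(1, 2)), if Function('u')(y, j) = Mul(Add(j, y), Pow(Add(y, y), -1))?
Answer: Mul(Rational(2, 7), I, Pow(42, Rational(1, 2))) ≈ Mul(1.8516, I)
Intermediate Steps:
Function('r')(W, H) = -4 (Function('r')(W, H) = Add(2, Mul(Rational(1, 2), Mul(6, -2))) = Add(2, Mul(Rational(1, 2), -12)) = Add(2, -6) = -4)
Function('c')(w, Y) = Add(Mul(3, Y), Mul(3, w)) (Function('c')(w, Y) = Mul(Add(Y, w), 3) = Add(Mul(3, Y), Mul(3, w)))
Function('u')(y, j) = Mul(Rational(1, 2), Pow(y, -1), Add(j, y)) (Function('u')(y, j) = Mul(Add(j, y), Pow(Mul(2, y), -1)) = Mul(Add(j, y), Mul(Rational(1, 2), Pow(y, -1))) = Mul(Rational(1, 2), Pow(y, -1), Add(j, y)))
Pow(Add(Function('r')(16, -9), Function('u')(Function('c')(3, Function('m')(-1, 4)), 3)), Rational(1, 2)) = Pow(Add(-4, Mul(Rational(1, 2), Pow(Add(Mul(3, 4), Mul(3, 3)), -1), Add(3, Add(Mul(3, 4), Mul(3, 3))))), Rational(1, 2)) = Pow(Add(-4, Mul(Rational(1, 2), Pow(Add(12, 9), -1), Add(3, Add(12, 9)))), Rational(1, 2)) = Pow(Add(-4, Mul(Rational(1, 2), Pow(21, -1), Add(3, 21))), Rational(1, 2)) = Pow(Add(-4, Mul(Rational(1, 2), Rational(1, 21), 24)), Rational(1, 2)) = Pow(Add(-4, Rational(4, 7)), Rational(1, 2)) = Pow(Rational(-24, 7), Rational(1, 2)) = Mul(Rational(2, 7), I, Pow(42, Rational(1, 2)))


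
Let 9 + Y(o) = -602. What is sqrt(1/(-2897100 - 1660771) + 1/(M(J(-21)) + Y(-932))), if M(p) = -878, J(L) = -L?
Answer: 16*I*sqrt(120870591257390)/6786669919 ≈ 0.025919*I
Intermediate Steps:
Y(o) = -611 (Y(o) = -9 - 602 = -611)
sqrt(1/(-2897100 - 1660771) + 1/(M(J(-21)) + Y(-932))) = sqrt(1/(-2897100 - 1660771) + 1/(-878 - 611)) = sqrt(1/(-4557871) + 1/(-1489)) = sqrt(-1/4557871 - 1/1489) = sqrt(-4559360/6786669919) = 16*I*sqrt(120870591257390)/6786669919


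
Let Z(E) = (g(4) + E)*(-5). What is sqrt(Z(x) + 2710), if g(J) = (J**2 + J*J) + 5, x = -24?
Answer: 23*sqrt(5) ≈ 51.430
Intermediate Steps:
g(J) = 5 + 2*J**2 (g(J) = (J**2 + J**2) + 5 = 2*J**2 + 5 = 5 + 2*J**2)
Z(E) = -185 - 5*E (Z(E) = ((5 + 2*4**2) + E)*(-5) = ((5 + 2*16) + E)*(-5) = ((5 + 32) + E)*(-5) = (37 + E)*(-5) = -185 - 5*E)
sqrt(Z(x) + 2710) = sqrt((-185 - 5*(-24)) + 2710) = sqrt((-185 + 120) + 2710) = sqrt(-65 + 2710) = sqrt(2645) = 23*sqrt(5)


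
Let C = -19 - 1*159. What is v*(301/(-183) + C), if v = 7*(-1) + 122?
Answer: -3780625/183 ≈ -20659.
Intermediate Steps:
v = 115 (v = -7 + 122 = 115)
C = -178 (C = -19 - 159 = -178)
v*(301/(-183) + C) = 115*(301/(-183) - 178) = 115*(301*(-1/183) - 178) = 115*(-301/183 - 178) = 115*(-32875/183) = -3780625/183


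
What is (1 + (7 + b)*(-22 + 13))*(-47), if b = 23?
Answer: 12643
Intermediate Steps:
(1 + (7 + b)*(-22 + 13))*(-47) = (1 + (7 + 23)*(-22 + 13))*(-47) = (1 + 30*(-9))*(-47) = (1 - 270)*(-47) = -269*(-47) = 12643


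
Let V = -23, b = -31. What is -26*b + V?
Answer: 783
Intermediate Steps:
-26*b + V = -26*(-31) - 23 = 806 - 23 = 783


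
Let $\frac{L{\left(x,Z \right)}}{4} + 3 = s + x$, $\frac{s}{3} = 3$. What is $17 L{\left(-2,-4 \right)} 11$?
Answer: $2992$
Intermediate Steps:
$s = 9$ ($s = 3 \cdot 3 = 9$)
$L{\left(x,Z \right)} = 24 + 4 x$ ($L{\left(x,Z \right)} = -12 + 4 \left(9 + x\right) = -12 + \left(36 + 4 x\right) = 24 + 4 x$)
$17 L{\left(-2,-4 \right)} 11 = 17 \left(24 + 4 \left(-2\right)\right) 11 = 17 \left(24 - 8\right) 11 = 17 \cdot 16 \cdot 11 = 272 \cdot 11 = 2992$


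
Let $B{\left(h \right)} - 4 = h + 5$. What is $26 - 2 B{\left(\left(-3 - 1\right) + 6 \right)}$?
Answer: $4$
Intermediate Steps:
$B{\left(h \right)} = 9 + h$ ($B{\left(h \right)} = 4 + \left(h + 5\right) = 4 + \left(5 + h\right) = 9 + h$)
$26 - 2 B{\left(\left(-3 - 1\right) + 6 \right)} = 26 - 2 \left(9 + \left(\left(-3 - 1\right) + 6\right)\right) = 26 - 2 \left(9 + \left(-4 + 6\right)\right) = 26 - 2 \left(9 + 2\right) = 26 - 22 = 4$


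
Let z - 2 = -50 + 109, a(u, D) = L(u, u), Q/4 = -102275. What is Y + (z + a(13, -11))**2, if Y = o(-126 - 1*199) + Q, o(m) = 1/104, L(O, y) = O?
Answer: -41976895/104 ≈ -4.0362e+5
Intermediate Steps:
Q = -409100 (Q = 4*(-102275) = -409100)
a(u, D) = u
o(m) = 1/104
z = 61 (z = 2 + (-50 + 109) = 2 + 59 = 61)
Y = -42546399/104 (Y = 1/104 - 409100 = -42546399/104 ≈ -4.0910e+5)
Y + (z + a(13, -11))**2 = -42546399/104 + (61 + 13)**2 = -42546399/104 + 74**2 = -42546399/104 + 5476 = -41976895/104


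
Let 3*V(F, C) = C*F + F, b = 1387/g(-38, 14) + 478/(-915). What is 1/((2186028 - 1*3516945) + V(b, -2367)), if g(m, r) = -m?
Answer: -2745/3731254702 ≈ -7.3568e-7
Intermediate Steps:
b = 65839/1830 (b = 1387/((-1*(-38))) + 478/(-915) = 1387/38 + 478*(-1/915) = 1387*(1/38) - 478/915 = 73/2 - 478/915 = 65839/1830 ≈ 35.978)
V(F, C) = F/3 + C*F/3 (V(F, C) = (C*F + F)/3 = (F + C*F)/3 = F/3 + C*F/3)
1/((2186028 - 1*3516945) + V(b, -2367)) = 1/((2186028 - 1*3516945) + (⅓)*(65839/1830)*(1 - 2367)) = 1/((2186028 - 3516945) + (⅓)*(65839/1830)*(-2366)) = 1/(-1330917 - 77887537/2745) = 1/(-3731254702/2745) = -2745/3731254702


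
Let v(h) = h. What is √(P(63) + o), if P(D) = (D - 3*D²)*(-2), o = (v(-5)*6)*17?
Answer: √23178 ≈ 152.24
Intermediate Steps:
o = -510 (o = -5*6*17 = -30*17 = -510)
P(D) = -2*D + 6*D²
√(P(63) + o) = √(2*63*(-1 + 3*63) - 510) = √(2*63*(-1 + 189) - 510) = √(2*63*188 - 510) = √(23688 - 510) = √23178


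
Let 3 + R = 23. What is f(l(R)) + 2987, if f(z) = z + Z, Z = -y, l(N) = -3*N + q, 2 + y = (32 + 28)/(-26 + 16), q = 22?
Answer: 2957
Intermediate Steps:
R = 20 (R = -3 + 23 = 20)
y = -8 (y = -2 + (32 + 28)/(-26 + 16) = -2 + 60/(-10) = -2 + 60*(-⅒) = -2 - 6 = -8)
l(N) = 22 - 3*N (l(N) = -3*N + 22 = 22 - 3*N)
Z = 8 (Z = -1*(-8) = 8)
f(z) = 8 + z (f(z) = z + 8 = 8 + z)
f(l(R)) + 2987 = (8 + (22 - 3*20)) + 2987 = (8 + (22 - 60)) + 2987 = (8 - 38) + 2987 = -30 + 2987 = 2957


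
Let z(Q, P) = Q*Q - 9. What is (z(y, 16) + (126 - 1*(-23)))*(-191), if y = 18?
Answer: -88624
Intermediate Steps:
z(Q, P) = -9 + Q² (z(Q, P) = Q² - 9 = -9 + Q²)
(z(y, 16) + (126 - 1*(-23)))*(-191) = ((-9 + 18²) + (126 - 1*(-23)))*(-191) = ((-9 + 324) + (126 + 23))*(-191) = (315 + 149)*(-191) = 464*(-191) = -88624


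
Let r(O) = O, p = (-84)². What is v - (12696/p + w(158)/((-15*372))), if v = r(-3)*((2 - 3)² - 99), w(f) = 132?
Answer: 13316663/45570 ≈ 292.22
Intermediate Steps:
p = 7056
v = 294 (v = -3*((2 - 3)² - 99) = -3*((-1)² - 99) = -3*(1 - 99) = -3*(-98) = 294)
v - (12696/p + w(158)/((-15*372))) = 294 - (12696/7056 + 132/((-15*372))) = 294 - (12696*(1/7056) + 132/(-5580)) = 294 - (529/294 + 132*(-1/5580)) = 294 - (529/294 - 11/465) = 294 - 1*80917/45570 = 294 - 80917/45570 = 13316663/45570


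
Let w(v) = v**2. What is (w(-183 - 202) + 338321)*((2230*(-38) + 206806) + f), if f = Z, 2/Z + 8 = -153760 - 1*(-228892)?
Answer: 1115417188363389/18781 ≈ 5.9391e+10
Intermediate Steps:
Z = 1/37562 (Z = 2/(-8 + (-153760 - 1*(-228892))) = 2/(-8 + (-153760 + 228892)) = 2/(-8 + 75132) = 2/75124 = 2*(1/75124) = 1/37562 ≈ 2.6623e-5)
f = 1/37562 ≈ 2.6623e-5
(w(-183 - 202) + 338321)*((2230*(-38) + 206806) + f) = ((-183 - 202)**2 + 338321)*((2230*(-38) + 206806) + 1/37562) = ((-385)**2 + 338321)*((-84740 + 206806) + 1/37562) = (148225 + 338321)*(122066 + 1/37562) = 486546*(4585043093/37562) = 1115417188363389/18781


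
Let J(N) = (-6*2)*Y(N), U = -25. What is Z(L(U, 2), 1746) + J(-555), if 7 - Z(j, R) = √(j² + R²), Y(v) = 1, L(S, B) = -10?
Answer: -5 - 2*√762154 ≈ -1751.0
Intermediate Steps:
J(N) = -12 (J(N) = -6*2*1 = -12*1 = -12)
Z(j, R) = 7 - √(R² + j²) (Z(j, R) = 7 - √(j² + R²) = 7 - √(R² + j²))
Z(L(U, 2), 1746) + J(-555) = (7 - √(1746² + (-10)²)) - 12 = (7 - √(3048516 + 100)) - 12 = (7 - √3048616) - 12 = (7 - 2*√762154) - 12 = -5 - 2*√762154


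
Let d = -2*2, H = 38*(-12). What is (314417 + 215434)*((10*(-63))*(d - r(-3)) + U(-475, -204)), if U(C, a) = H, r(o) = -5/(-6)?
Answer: 1371784239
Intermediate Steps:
r(o) = 5/6 (r(o) = -5*(-1/6) = 5/6)
H = -456
U(C, a) = -456
d = -4 (d = -1*4 = -4)
(314417 + 215434)*((10*(-63))*(d - r(-3)) + U(-475, -204)) = (314417 + 215434)*((10*(-63))*(-4 - 1*5/6) - 456) = 529851*(-630*(-4 - 5/6) - 456) = 529851*(-630*(-29/6) - 456) = 529851*(3045 - 456) = 529851*2589 = 1371784239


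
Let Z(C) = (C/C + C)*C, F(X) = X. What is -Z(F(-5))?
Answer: -20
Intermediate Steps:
Z(C) = C*(1 + C) (Z(C) = (1 + C)*C = C*(1 + C))
-Z(F(-5)) = -(-5)*(1 - 5) = -(-5)*(-4) = -1*20 = -20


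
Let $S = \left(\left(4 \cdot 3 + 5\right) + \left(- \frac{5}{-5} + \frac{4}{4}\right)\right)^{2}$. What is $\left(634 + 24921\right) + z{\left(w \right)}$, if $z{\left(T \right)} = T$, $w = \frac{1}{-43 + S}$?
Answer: $\frac{8126491}{318} \approx 25555.0$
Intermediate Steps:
$S = 361$ ($S = \left(\left(12 + 5\right) + \left(\left(-5\right) \left(- \frac{1}{5}\right) + 4 \cdot \frac{1}{4}\right)\right)^{2} = \left(17 + \left(1 + 1\right)\right)^{2} = \left(17 + 2\right)^{2} = 19^{2} = 361$)
$w = \frac{1}{318}$ ($w = \frac{1}{-43 + 361} = \frac{1}{318} \approx 0.0031447$)
$\left(634 + 24921\right) + z{\left(w \right)} = \left(634 + 24921\right) + \frac{1}{318} = 25555 + \frac{1}{318} = \frac{8126491}{318}$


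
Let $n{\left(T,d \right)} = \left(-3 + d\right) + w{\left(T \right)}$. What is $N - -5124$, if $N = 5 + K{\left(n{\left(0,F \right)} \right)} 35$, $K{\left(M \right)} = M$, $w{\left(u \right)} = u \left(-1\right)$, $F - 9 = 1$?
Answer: $5374$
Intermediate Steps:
$F = 10$ ($F = 9 + 1 = 10$)
$w{\left(u \right)} = - u$
$n{\left(T,d \right)} = -3 + d - T$ ($n{\left(T,d \right)} = \left(-3 + d\right) - T = -3 + d - T$)
$N = 250$ ($N = 5 + \left(-3 + 10 - 0\right) 35 = 5 + \left(-3 + 10 + 0\right) 35 = 5 + 7 \cdot 35 = 5 + 245 = 250$)
$N - -5124 = 250 - -5124 = 250 + 5124 = 5374$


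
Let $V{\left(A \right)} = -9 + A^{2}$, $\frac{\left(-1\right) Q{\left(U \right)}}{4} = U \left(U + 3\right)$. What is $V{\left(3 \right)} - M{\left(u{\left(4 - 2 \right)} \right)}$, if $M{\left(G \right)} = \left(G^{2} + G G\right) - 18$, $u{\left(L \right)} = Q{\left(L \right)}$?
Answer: $-3182$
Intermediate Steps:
$Q{\left(U \right)} = - 4 U \left(3 + U\right)$ ($Q{\left(U \right)} = - 4 U \left(U + 3\right) = - 4 U \left(3 + U\right)$)
$u{\left(L \right)} = - 4 L \left(3 + L\right)$
$M{\left(G \right)} = -18 + 2 G^{2}$ ($M{\left(G \right)} = \left(G^{2} + G^{2}\right) - 18 = 2 G^{2} - 18 = -18 + 2 G^{2}$)
$V{\left(3 \right)} - M{\left(u{\left(4 - 2 \right)} \right)} = \left(-9 + 3^{2}\right) - \left(-18 + 2 \left(- 4 \left(4 - 2\right) \left(3 + \left(4 - 2\right)\right)\right)^{2}\right) = \left(-9 + 9\right) - \left(-18 + 2 \left(- 4 \left(4 - 2\right) \left(3 + \left(4 - 2\right)\right)\right)^{2}\right) = 0 - \left(-18 + 2 \left(\left(-4\right) 2 \left(3 + 2\right)\right)^{2}\right) = 0 - \left(-18 + 2 \left(\left(-4\right) 2 \cdot 5\right)^{2}\right) = 0 - \left(-18 + 2 \left(-40\right)^{2}\right) = 0 - \left(-18 + 2 \cdot 1600\right) = 0 - \left(-18 + 3200\right) = 0 - 3182 = -3182$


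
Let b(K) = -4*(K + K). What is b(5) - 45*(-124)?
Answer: 5540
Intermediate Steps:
b(K) = -8*K
b(5) - 45*(-124) = -8*5 - 45*(-124) = -40 + 5580 = 5540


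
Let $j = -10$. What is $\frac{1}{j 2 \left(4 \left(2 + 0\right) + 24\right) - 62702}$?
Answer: $- \frac{1}{63342} \approx -1.5787 \cdot 10^{-5}$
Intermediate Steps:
$\frac{1}{j 2 \left(4 \left(2 + 0\right) + 24\right) - 62702} = \frac{1}{\left(-10\right) 2 \left(4 \left(2 + 0\right) + 24\right) - 62702} = \frac{1}{- 20 \left(4 \cdot 2 + 24\right) - 62702} = \frac{1}{- 20 \left(8 + 24\right) - 62702} = \frac{1}{\left(-20\right) 32 - 62702} = \frac{1}{-640 - 62702} = \frac{1}{-63342} = - \frac{1}{63342}$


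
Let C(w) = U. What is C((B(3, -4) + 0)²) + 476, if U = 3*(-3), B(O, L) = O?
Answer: 467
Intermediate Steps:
U = -9
C(w) = -9
C((B(3, -4) + 0)²) + 476 = -9 + 476 = 467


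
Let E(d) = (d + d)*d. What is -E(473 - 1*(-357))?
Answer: -1377800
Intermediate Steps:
E(d) = 2*d² (E(d) = (2*d)*d = 2*d²)
-E(473 - 1*(-357)) = -2*(473 - 1*(-357))² = -2*(473 + 357)² = -2*830² = -2*688900 = -1*1377800 = -1377800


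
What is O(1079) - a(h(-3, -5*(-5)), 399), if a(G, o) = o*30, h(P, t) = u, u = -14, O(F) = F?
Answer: -10891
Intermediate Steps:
h(P, t) = -14
a(G, o) = 30*o
O(1079) - a(h(-3, -5*(-5)), 399) = 1079 - 30*399 = 1079 - 1*11970 = 1079 - 11970 = -10891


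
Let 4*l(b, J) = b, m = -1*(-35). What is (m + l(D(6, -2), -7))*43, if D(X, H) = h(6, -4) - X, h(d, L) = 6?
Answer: 1505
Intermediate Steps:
m = 35
D(X, H) = 6 - X
l(b, J) = b/4
(m + l(D(6, -2), -7))*43 = (35 + (6 - 1*6)/4)*43 = (35 + (6 - 6)/4)*43 = (35 + (¼)*0)*43 = (35 + 0)*43 = 35*43 = 1505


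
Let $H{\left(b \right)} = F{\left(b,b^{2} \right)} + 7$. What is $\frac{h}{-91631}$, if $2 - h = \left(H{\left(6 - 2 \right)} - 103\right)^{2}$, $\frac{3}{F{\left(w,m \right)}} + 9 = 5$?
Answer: $\frac{149737}{1466096} \approx 0.10213$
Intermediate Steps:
$F{\left(w,m \right)} = - \frac{3}{4}$ ($F{\left(w,m \right)} = \frac{3}{-9 + 5} = \frac{3}{-4} = 3 \left(- \frac{1}{4}\right) = - \frac{3}{4}$)
$H{\left(b \right)} = \frac{25}{4}$ ($H{\left(b \right)} = - \frac{3}{4} + 7 = \frac{25}{4}$)
$h = - \frac{149737}{16}$ ($h = 2 - \left(\frac{25}{4} - 103\right)^{2} = 2 - \left(- \frac{387}{4}\right)^{2} = 2 - \frac{149769}{16} = - \frac{149737}{16} \approx -9358.6$)
$\frac{h}{-91631} = - \frac{149737}{16 \left(-91631\right)} = \left(- \frac{149737}{16}\right) \left(- \frac{1}{91631}\right) = \frac{149737}{1466096}$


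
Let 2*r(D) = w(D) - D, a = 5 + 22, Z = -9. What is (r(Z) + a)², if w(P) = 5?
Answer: 1156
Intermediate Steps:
a = 27
r(D) = 5/2 - D/2 (r(D) = (5 - D)/2 = 5/2 - D/2)
(r(Z) + a)² = ((5/2 - ½*(-9)) + 27)² = ((5/2 + 9/2) + 27)² = (7 + 27)² = 34² = 1156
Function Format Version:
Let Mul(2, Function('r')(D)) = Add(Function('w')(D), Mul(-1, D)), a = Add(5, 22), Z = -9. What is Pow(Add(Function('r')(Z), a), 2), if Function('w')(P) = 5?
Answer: 1156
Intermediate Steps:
a = 27
Function('r')(D) = Add(Rational(5, 2), Mul(Rational(-1, 2), D)) (Function('r')(D) = Mul(Rational(1, 2), Add(5, Mul(-1, D))) = Add(Rational(5, 2), Mul(Rational(-1, 2), D)))
Pow(Add(Function('r')(Z), a), 2) = Pow(Add(Add(Rational(5, 2), Mul(Rational(-1, 2), -9)), 27), 2) = Pow(Add(Add(Rational(5, 2), Rational(9, 2)), 27), 2) = Pow(Add(7, 27), 2) = Pow(34, 2) = 1156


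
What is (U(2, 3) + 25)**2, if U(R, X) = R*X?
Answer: 961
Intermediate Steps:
(U(2, 3) + 25)**2 = (2*3 + 25)**2 = (6 + 25)**2 = 31**2 = 961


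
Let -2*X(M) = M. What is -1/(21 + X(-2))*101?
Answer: -101/22 ≈ -4.5909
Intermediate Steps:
X(M) = -M/2
-1/(21 + X(-2))*101 = -1/(21 - ½*(-2))*101 = -1/(21 + 1)*101 = -1/22*101 = -101/22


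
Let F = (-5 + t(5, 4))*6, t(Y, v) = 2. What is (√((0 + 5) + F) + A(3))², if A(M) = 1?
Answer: (1 + I*√13)² ≈ -12.0 + 7.2111*I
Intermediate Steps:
F = -18 (F = (-5 + 2)*6 = -3*6 = -18)
(√((0 + 5) + F) + A(3))² = (√((0 + 5) - 18) + 1)² = (√(5 - 18) + 1)² = (√(-13) + 1)² = (I*√13 + 1)² = (1 + I*√13)²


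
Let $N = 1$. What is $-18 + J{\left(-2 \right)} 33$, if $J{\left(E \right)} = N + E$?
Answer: $-51$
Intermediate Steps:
$J{\left(E \right)} = 1 + E$
$-18 + J{\left(-2 \right)} 33 = -18 + \left(1 - 2\right) 33 = -18 - 33 = -51$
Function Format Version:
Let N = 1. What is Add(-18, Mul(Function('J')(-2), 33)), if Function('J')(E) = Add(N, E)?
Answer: -51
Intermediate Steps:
Function('J')(E) = Add(1, E)
Add(-18, Mul(Function('J')(-2), 33)) = Add(-18, Mul(Add(1, -2), 33)) = Add(-18, Mul(-1, 33)) = Add(-18, -33) = -51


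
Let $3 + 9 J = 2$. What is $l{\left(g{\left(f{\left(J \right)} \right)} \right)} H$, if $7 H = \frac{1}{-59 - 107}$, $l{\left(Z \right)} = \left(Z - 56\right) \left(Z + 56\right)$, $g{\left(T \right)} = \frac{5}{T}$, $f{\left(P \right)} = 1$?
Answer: $\frac{3111}{1162} \approx 2.6773$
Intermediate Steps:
$J = - \frac{1}{9}$ ($J = - \frac{1}{3} + \frac{1}{9} \cdot 2 = - \frac{1}{3} + \frac{2}{9} = - \frac{1}{9} \approx -0.11111$)
$l{\left(Z \right)} = \left(-56 + Z\right) \left(56 + Z\right)$
$H = - \frac{1}{1162}$ ($H = \frac{1}{7 \left(-59 - 107\right)} = \frac{1}{7 \left(-166\right)} = \frac{1}{7} \left(- \frac{1}{166}\right) = - \frac{1}{1162} \approx -0.00086058$)
$l{\left(g{\left(f{\left(J \right)} \right)} \right)} H = \left(-3136 + \left(\frac{5}{1}\right)^{2}\right) \left(- \frac{1}{1162}\right) = \left(-3136 + \left(5 \cdot 1\right)^{2}\right) \left(- \frac{1}{1162}\right) = \left(-3136 + 5^{2}\right) \left(- \frac{1}{1162}\right) = \left(-3136 + 25\right) \left(- \frac{1}{1162}\right) = \left(-3111\right) \left(- \frac{1}{1162}\right) = \frac{3111}{1162}$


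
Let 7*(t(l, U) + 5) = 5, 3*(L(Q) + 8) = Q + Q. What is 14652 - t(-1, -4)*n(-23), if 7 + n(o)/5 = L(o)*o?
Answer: 26002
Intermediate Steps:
L(Q) = -8 + 2*Q/3 (L(Q) = -8 + (Q + Q)/3 = -8 + (2*Q)/3 = -8 + 2*Q/3)
t(l, U) = -30/7 (t(l, U) = -5 + (1/7)*5 = -5 + 5/7 = -30/7)
n(o) = -35 + 5*o*(-8 + 2*o/3) (n(o) = -35 + 5*((-8 + 2*o/3)*o) = -35 + 5*(o*(-8 + 2*o/3)) = -35 + 5*o*(-8 + 2*o/3))
14652 - t(-1, -4)*n(-23) = 14652 - (-30)*(-35 + (10/3)*(-23)*(-12 - 23))/7 = 14652 - (-30)*(-35 + (10/3)*(-23)*(-35))/7 = 14652 - (-30)*(-35 + 8050/3)/7 = 14652 - (-30)*7945/(7*3) = 14652 - 1*(-11350) = 14652 + 11350 = 26002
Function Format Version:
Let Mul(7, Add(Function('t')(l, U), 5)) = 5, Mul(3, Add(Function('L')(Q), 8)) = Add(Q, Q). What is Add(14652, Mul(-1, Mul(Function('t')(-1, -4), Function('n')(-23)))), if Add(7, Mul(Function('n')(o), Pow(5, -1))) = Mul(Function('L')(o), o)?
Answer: 26002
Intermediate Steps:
Function('L')(Q) = Add(-8, Mul(Rational(2, 3), Q)) (Function('L')(Q) = Add(-8, Mul(Rational(1, 3), Add(Q, Q))) = Add(-8, Mul(Rational(1, 3), Mul(2, Q))) = Add(-8, Mul(Rational(2, 3), Q)))
Function('t')(l, U) = Rational(-30, 7) (Function('t')(l, U) = Add(-5, Mul(Rational(1, 7), 5)) = Add(-5, Rational(5, 7)) = Rational(-30, 7))
Function('n')(o) = Add(-35, Mul(5, o, Add(-8, Mul(Rational(2, 3), o)))) (Function('n')(o) = Add(-35, Mul(5, Mul(Add(-8, Mul(Rational(2, 3), o)), o))) = Add(-35, Mul(5, Mul(o, Add(-8, Mul(Rational(2, 3), o))))) = Add(-35, Mul(5, o, Add(-8, Mul(Rational(2, 3), o)))))
Add(14652, Mul(-1, Mul(Function('t')(-1, -4), Function('n')(-23)))) = Add(14652, Mul(-1, Mul(Rational(-30, 7), Add(-35, Mul(Rational(10, 3), -23, Add(-12, -23)))))) = Add(14652, Mul(-1, Mul(Rational(-30, 7), Add(-35, Mul(Rational(10, 3), -23, -35))))) = Add(14652, Mul(-1, Mul(Rational(-30, 7), Add(-35, Rational(8050, 3))))) = Add(14652, Mul(-1, Mul(Rational(-30, 7), Rational(7945, 3)))) = Add(14652, Mul(-1, -11350)) = Add(14652, 11350) = 26002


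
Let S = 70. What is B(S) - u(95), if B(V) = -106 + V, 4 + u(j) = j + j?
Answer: -222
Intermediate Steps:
u(j) = -4 + 2*j (u(j) = -4 + (j + j) = -4 + 2*j)
B(S) - u(95) = (-106 + 70) - (-4 + 2*95) = -36 - (-4 + 190) = -36 - 1*186 = -36 - 186 = -222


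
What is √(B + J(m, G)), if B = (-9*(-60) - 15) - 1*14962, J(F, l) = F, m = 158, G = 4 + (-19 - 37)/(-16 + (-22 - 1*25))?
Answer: I*√14279 ≈ 119.49*I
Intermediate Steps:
G = 44/9 (G = 4 - 56/(-16 + (-22 - 25)) = 4 - 56/(-16 - 47) = 4 - 56/(-63) = 4 - 56*(-1/63) = 4 + 8/9 = 44/9 ≈ 4.8889)
B = -14437 (B = (540 - 15) - 14962 = 525 - 14962 = -14437)
√(B + J(m, G)) = √(-14437 + 158) = √(-14279) = I*√14279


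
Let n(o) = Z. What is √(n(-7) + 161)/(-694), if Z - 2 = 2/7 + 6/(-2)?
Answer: -√7854/4858 ≈ -0.018243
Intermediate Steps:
Z = -5/7 (Z = 2 + (2/7 + 6/(-2)) = 2 + (2*(⅐) + 6*(-½)) = 2 + (2/7 - 3) = 2 - 19/7 = -5/7 ≈ -0.71429)
n(o) = -5/7
√(n(-7) + 161)/(-694) = √(-5/7 + 161)/(-694) = √(1122/7)*(-1/694) = (√7854/7)*(-1/694) = -√7854/4858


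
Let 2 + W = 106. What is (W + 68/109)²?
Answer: 130051216/11881 ≈ 10946.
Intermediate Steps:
W = 104 (W = -2 + 106 = 104)
(W + 68/109)² = (104 + 68/109)² = (11404/109)² = 130051216/11881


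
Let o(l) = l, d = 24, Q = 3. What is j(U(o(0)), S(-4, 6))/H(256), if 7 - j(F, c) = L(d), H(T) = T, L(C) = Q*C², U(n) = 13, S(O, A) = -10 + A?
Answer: -1721/256 ≈ -6.7227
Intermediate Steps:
L(C) = 3*C²
j(F, c) = -1721 (j(F, c) = 7 - 3*24² = 7 - 3*576 = 7 - 1*1728 = 7 - 1728 = -1721)
j(U(o(0)), S(-4, 6))/H(256) = -1721/256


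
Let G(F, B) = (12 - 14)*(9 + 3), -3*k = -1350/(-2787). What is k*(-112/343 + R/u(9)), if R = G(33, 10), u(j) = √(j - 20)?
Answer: 2400/45521 - 3600*I*√11/10219 ≈ 0.052723 - 1.1684*I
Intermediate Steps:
k = -150/929 (k = -(-450)/(-2787) = -(-450)*(-1)/2787 = -⅓*450/929 = -150/929 ≈ -0.16146)
G(F, B) = -24 (G(F, B) = -2*12 = -24)
u(j) = √(-20 + j)
R = -24
k*(-112/343 + R/u(9)) = -150*(-112/343 - 24/√(-20 + 9))/929 = -150*(-112*1/343 - 24*(-I*√11/11))/929 = -150*(-16/49 - 24*(-I*√11/11))/929 = -150*(-16/49 - (-24)*I*√11/11)/929 = -150*(-16/49 + 24*I*√11/11)/929 = 2400/45521 - 3600*I*√11/10219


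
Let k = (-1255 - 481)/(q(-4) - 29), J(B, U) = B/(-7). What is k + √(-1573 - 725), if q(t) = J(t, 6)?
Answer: 12152/199 + I*√2298 ≈ 61.065 + 47.937*I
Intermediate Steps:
J(B, U) = -B/7 (J(B, U) = B*(-⅐) = -B/7)
q(t) = -t/7
k = 12152/199 (k = (-1255 - 481)/(-⅐*(-4) - 29) = -1736/(4/7 - 29) = -1736/(-199/7) = -1736*(-7/199) = 12152/199 ≈ 61.065)
k + √(-1573 - 725) = 12152/199 + √(-1573 - 725) = 12152/199 + √(-2298) = 12152/199 + I*√2298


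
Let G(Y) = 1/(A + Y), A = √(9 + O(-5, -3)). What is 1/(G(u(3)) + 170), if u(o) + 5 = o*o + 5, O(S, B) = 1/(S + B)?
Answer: 49081/8349894 + √142/8349894 ≈ 0.0058795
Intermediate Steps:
O(S, B) = 1/(B + S)
A = √142/4 (A = √(9 + 1/(-3 - 5)) = √(9 + 1/(-8)) = √(9 - ⅛) = √(71/8) = √142/4 ≈ 2.9791)
u(o) = o² (u(o) = -5 + (o*o + 5) = -5 + (o² + 5) = -5 + (5 + o²) = o²)
G(Y) = 1/(Y + √142/4) (G(Y) = 1/(√142/4 + Y) = 1/(Y + √142/4))
1/(G(u(3)) + 170) = 1/(4/(√142 + 4*3²) + 170) = 1/(4/(√142 + 4*9) + 170) = 1/(4/(√142 + 36) + 170) = 1/(4/(36 + √142) + 170) = 1/(170 + 4/(36 + √142))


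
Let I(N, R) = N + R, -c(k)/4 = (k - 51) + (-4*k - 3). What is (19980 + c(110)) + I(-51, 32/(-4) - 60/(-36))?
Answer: 64376/3 ≈ 21459.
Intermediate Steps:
c(k) = 216 + 12*k (c(k) = -4*((k - 51) + (-4*k - 3)) = -4*((-51 + k) + (-3 - 4*k)) = -4*(-54 - 3*k) = 216 + 12*k)
(19980 + c(110)) + I(-51, 32/(-4) - 60/(-36)) = (19980 + (216 + 12*110)) + (-51 + (32/(-4) - 60/(-36))) = (19980 + (216 + 1320)) + (-51 + (32*(-¼) - 60*(-1/36))) = (19980 + 1536) + (-51 + (-8 + 5/3)) = 21516 + (-51 - 19/3) = 21516 - 172/3 = 64376/3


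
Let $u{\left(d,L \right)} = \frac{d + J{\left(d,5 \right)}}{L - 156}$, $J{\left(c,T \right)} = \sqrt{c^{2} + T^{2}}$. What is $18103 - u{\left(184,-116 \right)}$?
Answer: $\frac{615525}{34} + \frac{\sqrt{33881}}{272} \approx 18104.0$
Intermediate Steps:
$J{\left(c,T \right)} = \sqrt{T^{2} + c^{2}}$
$u{\left(d,L \right)} = \frac{d + \sqrt{25 + d^{2}}}{-156 + L}$ ($u{\left(d,L \right)} = \frac{d + \sqrt{5^{2} + d^{2}}}{L - 156} = \frac{d + \sqrt{25 + d^{2}}}{-156 + L}$)
$18103 - u{\left(184,-116 \right)} = 18103 - \frac{184 + \sqrt{25 + 184^{2}}}{-156 - 116} = 18103 - \frac{184 + \sqrt{25 + 33856}}{-272} = 18103 - - \frac{184 + \sqrt{33881}}{272} = 18103 - \left(- \frac{23}{34} - \frac{\sqrt{33881}}{272}\right) = 18103 + \left(\frac{23}{34} + \frac{\sqrt{33881}}{272}\right) = \frac{615525}{34} + \frac{\sqrt{33881}}{272}$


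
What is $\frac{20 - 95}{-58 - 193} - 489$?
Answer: $- \frac{122664}{251} \approx -488.7$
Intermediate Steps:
$\frac{20 - 95}{-58 - 193} - 489 = - \frac{75}{-251} - 489 = \left(-75\right) \left(- \frac{1}{251}\right) - 489 = \frac{75}{251} - 489 = - \frac{122664}{251}$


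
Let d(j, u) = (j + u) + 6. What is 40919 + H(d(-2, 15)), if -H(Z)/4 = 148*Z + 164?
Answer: 29015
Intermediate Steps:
d(j, u) = 6 + j + u
H(Z) = -656 - 592*Z (H(Z) = -4*(148*Z + 164) = -4*(164 + 148*Z) = -656 - 592*Z)
40919 + H(d(-2, 15)) = 40919 + (-656 - 592*(6 - 2 + 15)) = 40919 + (-656 - 592*19) = 40919 + (-656 - 11248) = 40919 - 11904 = 29015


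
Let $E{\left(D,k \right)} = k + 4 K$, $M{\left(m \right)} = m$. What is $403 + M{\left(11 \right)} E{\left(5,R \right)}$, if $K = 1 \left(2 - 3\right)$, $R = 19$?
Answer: $568$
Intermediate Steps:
$K = -1$ ($K = 1 \left(-1\right) = -1$)
$E{\left(D,k \right)} = -4 + k$ ($E{\left(D,k \right)} = k + 4 \left(-1\right) = k - 4 = -4 + k$)
$403 + M{\left(11 \right)} E{\left(5,R \right)} = 403 + 11 \left(-4 + 19\right) = 403 + 11 \cdot 15 = 403 + 165 = 568$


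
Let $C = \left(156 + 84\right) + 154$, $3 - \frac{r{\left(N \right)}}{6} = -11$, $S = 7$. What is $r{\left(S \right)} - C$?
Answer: $-310$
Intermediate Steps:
$r{\left(N \right)} = 84$ ($r{\left(N \right)} = 18 - -66 = 18 + 66 = 84$)
$C = 394$ ($C = 240 + 154 = 394$)
$r{\left(S \right)} - C = 84 - 394 = -310$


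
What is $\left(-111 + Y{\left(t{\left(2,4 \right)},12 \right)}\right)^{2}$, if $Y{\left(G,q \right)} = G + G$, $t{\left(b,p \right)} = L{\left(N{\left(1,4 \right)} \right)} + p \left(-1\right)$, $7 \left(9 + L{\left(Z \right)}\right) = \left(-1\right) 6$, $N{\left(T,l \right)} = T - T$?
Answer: $\frac{942841}{49} \approx 19242.0$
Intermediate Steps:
$N{\left(T,l \right)} = 0$
$L{\left(Z \right)} = - \frac{69}{7}$ ($L{\left(Z \right)} = -9 + \frac{\left(-1\right) 6}{7} = -9 + \frac{1}{7} \left(-6\right) = -9 - \frac{6}{7} = - \frac{69}{7}$)
$t{\left(b,p \right)} = - \frac{69}{7} - p$ ($t{\left(b,p \right)} = - \frac{69}{7} + p \left(-1\right) = - \frac{69}{7} - p$)
$Y{\left(G,q \right)} = 2 G$
$\left(-111 + Y{\left(t{\left(2,4 \right)},12 \right)}\right)^{2} = \left(-111 + 2 \left(- \frac{69}{7} - 4\right)\right)^{2} = \left(-111 + 2 \left(- \frac{97}{7}\right)\right)^{2} = \left(-111 - \frac{194}{7}\right)^{2} = \left(- \frac{971}{7}\right)^{2} = \frac{942841}{49}$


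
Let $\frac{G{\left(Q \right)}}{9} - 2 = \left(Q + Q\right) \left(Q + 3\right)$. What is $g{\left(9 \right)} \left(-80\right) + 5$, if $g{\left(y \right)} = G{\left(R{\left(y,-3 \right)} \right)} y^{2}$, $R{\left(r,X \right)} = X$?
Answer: $-116635$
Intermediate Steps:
$G{\left(Q \right)} = 18 + 18 Q \left(3 + Q\right)$ ($G{\left(Q \right)} = 18 + 9 \left(Q + Q\right) \left(Q + 3\right) = 18 + 9 \cdot 2 Q \left(3 + Q\right) = 18 + 18 Q \left(3 + Q\right)$)
$g{\left(y \right)} = 18 y^{2}$ ($g{\left(y \right)} = \left(18 + 18 \left(-3\right)^{2} + 54 \left(-3\right)\right) y^{2} = \left(18 + 18 \cdot 9 - 162\right) y^{2} = \left(18 + 162 - 162\right) y^{2} = 18 y^{2}$)
$g{\left(9 \right)} \left(-80\right) + 5 = 18 \cdot 9^{2} \left(-80\right) + 5 = 18 \cdot 81 \left(-80\right) + 5 = 1458 \left(-80\right) + 5 = -116640 + 5 = -116635$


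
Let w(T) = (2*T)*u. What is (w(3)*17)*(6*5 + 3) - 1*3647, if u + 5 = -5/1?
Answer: -37307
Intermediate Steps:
u = -10 (u = -5 - 5/1 = -5 - 5*1 = -5 - 5 = -10)
w(T) = -20*T (w(T) = (2*T)*(-10) = -20*T)
(w(3)*17)*(6*5 + 3) - 1*3647 = (-20*3*17)*(6*5 + 3) - 1*3647 = (-60*17)*(30 + 3) - 3647 = -1020*33 - 3647 = -33660 - 3647 = -37307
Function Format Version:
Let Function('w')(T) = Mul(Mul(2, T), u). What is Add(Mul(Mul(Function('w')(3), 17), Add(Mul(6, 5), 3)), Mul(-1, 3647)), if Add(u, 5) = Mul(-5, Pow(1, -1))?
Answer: -37307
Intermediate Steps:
u = -10 (u = Add(-5, Mul(-5, Pow(1, -1))) = Add(-5, Mul(-5, 1)) = Add(-5, -5) = -10)
Function('w')(T) = Mul(-20, T) (Function('w')(T) = Mul(Mul(2, T), -10) = Mul(-20, T))
Add(Mul(Mul(Function('w')(3), 17), Add(Mul(6, 5), 3)), Mul(-1, 3647)) = Add(Mul(Mul(Mul(-20, 3), 17), Add(Mul(6, 5), 3)), Mul(-1, 3647)) = Add(Mul(Mul(-60, 17), Add(30, 3)), -3647) = Add(Mul(-1020, 33), -3647) = Add(-33660, -3647) = -37307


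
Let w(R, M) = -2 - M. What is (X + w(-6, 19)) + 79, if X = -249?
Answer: -191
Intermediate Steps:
(X + w(-6, 19)) + 79 = (-249 + (-2 - 1*19)) + 79 = (-249 + (-2 - 19)) + 79 = (-249 - 21) + 79 = -270 + 79 = -191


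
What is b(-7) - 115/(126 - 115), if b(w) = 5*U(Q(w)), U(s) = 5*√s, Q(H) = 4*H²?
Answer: 3735/11 ≈ 339.55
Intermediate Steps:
b(w) = 50*√(w²) (b(w) = 5*(5*√(4*w²)) = 5*(5*(2*√(w²))) = 5*(10*√(w²)) = 50*√(w²))
b(-7) - 115/(126 - 115) = 50*√((-7)²) - 115/(126 - 115) = 50*√49 - 115/11 = 50*7 + (1/11)*(-115) = 350 - 115/11 = 3735/11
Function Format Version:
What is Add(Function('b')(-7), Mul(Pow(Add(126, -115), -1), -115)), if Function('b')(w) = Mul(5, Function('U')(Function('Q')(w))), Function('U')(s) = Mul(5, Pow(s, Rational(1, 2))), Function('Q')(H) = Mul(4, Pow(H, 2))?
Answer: Rational(3735, 11) ≈ 339.55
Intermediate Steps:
Function('b')(w) = Mul(50, Pow(Pow(w, 2), Rational(1, 2))) (Function('b')(w) = Mul(5, Mul(5, Pow(Mul(4, Pow(w, 2)), Rational(1, 2)))) = Mul(5, Mul(5, Mul(2, Pow(Pow(w, 2), Rational(1, 2))))) = Mul(5, Mul(10, Pow(Pow(w, 2), Rational(1, 2)))) = Mul(50, Pow(Pow(w, 2), Rational(1, 2))))
Add(Function('b')(-7), Mul(Pow(Add(126, -115), -1), -115)) = Add(Mul(50, Pow(Pow(-7, 2), Rational(1, 2))), Mul(Pow(Add(126, -115), -1), -115)) = Add(Mul(50, Pow(49, Rational(1, 2))), Mul(Pow(11, -1), -115)) = Add(Mul(50, 7), Mul(Rational(1, 11), -115)) = Add(350, Rational(-115, 11)) = Rational(3735, 11)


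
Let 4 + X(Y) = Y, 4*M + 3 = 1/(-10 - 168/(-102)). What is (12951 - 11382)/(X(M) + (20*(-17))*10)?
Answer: -891192/1933915 ≈ -0.46082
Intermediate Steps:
M = -443/568 (M = -¾ + 1/(4*(-10 - 168/(-102))) = -¾ + 1/(4*(-10 - 168*(-1/102))) = -¾ + 1/(4*(-10 + 28/17)) = -¾ + 1/(4*(-142/17)) = -¾ + (¼)*(-17/142) = -¾ - 17/568 = -443/568 ≈ -0.77993)
X(Y) = -4 + Y
(12951 - 11382)/(X(M) + (20*(-17))*10) = (12951 - 11382)/((-4 - 443/568) + (20*(-17))*10) = 1569/(-2715/568 - 340*10) = 1569/(-2715/568 - 3400) = 1569/(-1933915/568) = 1569*(-568/1933915) = -891192/1933915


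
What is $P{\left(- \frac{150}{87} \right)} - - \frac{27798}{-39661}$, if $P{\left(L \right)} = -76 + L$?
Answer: $- \frac{90202036}{1150169} \approx -78.425$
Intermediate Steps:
$P{\left(- \frac{150}{87} \right)} - - \frac{27798}{-39661} = \left(-76 - \frac{150}{87}\right) - - \frac{27798}{-39661} = \left(-76 - \frac{50}{29}\right) - \left(-27798\right) \left(- \frac{1}{39661}\right) = \left(-76 - \frac{50}{29}\right) - \frac{27798}{39661} = - \frac{2254}{29} - \frac{27798}{39661} = - \frac{90202036}{1150169}$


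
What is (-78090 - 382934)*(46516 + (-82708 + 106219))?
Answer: -32284127648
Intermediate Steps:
(-78090 - 382934)*(46516 + (-82708 + 106219)) = -461024*(46516 + 23511) = -461024*70027 = -32284127648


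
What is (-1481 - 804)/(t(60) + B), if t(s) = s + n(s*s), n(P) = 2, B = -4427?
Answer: 457/873 ≈ 0.52348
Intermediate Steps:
t(s) = 2 + s (t(s) = s + 2 = 2 + s)
(-1481 - 804)/(t(60) + B) = (-1481 - 804)/((2 + 60) - 4427) = -2285/(62 - 4427) = -2285/(-4365) = -2285*(-1/4365) = 457/873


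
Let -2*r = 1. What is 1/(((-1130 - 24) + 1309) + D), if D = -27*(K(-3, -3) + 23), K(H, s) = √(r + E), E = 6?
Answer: -932/426293 + 27*√22/426293 ≈ -0.0018892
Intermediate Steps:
r = -½ (r = -½*1 = -½ ≈ -0.50000)
K(H, s) = √22/2 (K(H, s) = √(-½ + 6) = √(11/2) = √22/2)
D = -621 - 27*√22/2 (D = -27*(√22/2 + 23) = -27*(23 + √22/2) = -621 - 27*√22/2 ≈ -684.32)
1/(((-1130 - 24) + 1309) + D) = 1/(((-1130 - 24) + 1309) + (-621 - 27*√22/2)) = 1/((-1154 + 1309) + (-621 - 27*√22/2)) = 1/(155 + (-621 - 27*√22/2)) = 1/(-466 - 27*√22/2)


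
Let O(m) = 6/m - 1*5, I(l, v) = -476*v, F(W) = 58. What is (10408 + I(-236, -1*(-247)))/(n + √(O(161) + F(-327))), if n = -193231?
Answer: 1666946254162/3005726654291 + 53582*√1374779/3005726654291 ≈ 0.55461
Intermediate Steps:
O(m) = -5 + 6/m (O(m) = 6/m - 5 = -5 + 6/m)
(10408 + I(-236, -1*(-247)))/(n + √(O(161) + F(-327))) = (10408 - (-476)*(-247))/(-193231 + √((-5 + 6/161) + 58)) = (10408 - 476*247)/(-193231 + √((-5 + 6*(1/161)) + 58)) = (10408 - 117572)/(-193231 + √((-5 + 6/161) + 58)) = -107164/(-193231 + √(-799/161 + 58)) = -107164/(-193231 + √(8539/161)) = -107164/(-193231 + √1374779/161)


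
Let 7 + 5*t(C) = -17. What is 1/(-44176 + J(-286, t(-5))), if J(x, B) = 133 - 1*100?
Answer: -1/44143 ≈ -2.2654e-5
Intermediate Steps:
t(C) = -24/5 (t(C) = -7/5 + (1/5)*(-17) = -7/5 - 17/5 = -24/5)
J(x, B) = 33 (J(x, B) = 133 - 100 = 33)
1/(-44176 + J(-286, t(-5))) = 1/(-44176 + 33) = 1/(-44143) = -1/44143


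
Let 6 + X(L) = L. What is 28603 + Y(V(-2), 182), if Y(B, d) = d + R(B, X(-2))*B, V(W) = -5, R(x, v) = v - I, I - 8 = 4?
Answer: 28885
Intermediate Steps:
I = 12 (I = 8 + 4 = 12)
X(L) = -6 + L
R(x, v) = -12 + v (R(x, v) = v - 1*12 = v - 12 = -12 + v)
Y(B, d) = d - 20*B (Y(B, d) = d + (-12 + (-6 - 2))*B = d + (-12 - 8)*B = d - 20*B)
28603 + Y(V(-2), 182) = 28603 + (182 - 20*(-5)) = 28603 + (182 + 100) = 28603 + 282 = 28885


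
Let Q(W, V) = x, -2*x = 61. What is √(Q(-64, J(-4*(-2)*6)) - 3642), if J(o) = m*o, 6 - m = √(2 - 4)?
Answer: I*√14690/2 ≈ 60.601*I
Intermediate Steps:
m = 6 - I*√2 (m = 6 - √(2 - 4) = 6 - √(-2) = 6 - I*√2 ≈ 6.0 - 1.4142*I)
x = -61/2 (x = -½*61 = -61/2 ≈ -30.500)
J(o) = o*(6 - I*√2) (J(o) = (6 - I*√2)*o = o*(6 - I*√2))
Q(W, V) = -61/2
√(Q(-64, J(-4*(-2)*6)) - 3642) = √(-61/2 - 3642) = √(-7345/2) = I*√14690/2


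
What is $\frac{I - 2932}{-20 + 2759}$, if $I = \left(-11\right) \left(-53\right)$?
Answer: $- \frac{783}{913} \approx -0.85761$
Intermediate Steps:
$I = 583$
$\frac{I - 2932}{-20 + 2759} = \frac{583 - 2932}{-20 + 2759} = - \frac{2349}{2739} = \left(-2349\right) \frac{1}{2739} = - \frac{783}{913}$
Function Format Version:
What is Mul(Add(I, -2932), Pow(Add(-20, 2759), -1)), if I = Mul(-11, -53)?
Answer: Rational(-783, 913) ≈ -0.85761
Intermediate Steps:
I = 583
Mul(Add(I, -2932), Pow(Add(-20, 2759), -1)) = Mul(Add(583, -2932), Pow(Add(-20, 2759), -1)) = Mul(-2349, Pow(2739, -1)) = Mul(-2349, Rational(1, 2739)) = Rational(-783, 913)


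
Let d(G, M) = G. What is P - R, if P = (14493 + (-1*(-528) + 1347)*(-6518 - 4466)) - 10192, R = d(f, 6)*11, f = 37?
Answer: -20591106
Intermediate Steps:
R = 407 (R = 37*11 = 407)
P = -20590699 (P = (14493 + (528 + 1347)*(-10984)) - 10192 = (14493 + 1875*(-10984)) - 10192 = (14493 - 20595000) - 10192 = -20580507 - 10192 = -20590699)
P - R = -20590699 - 1*407 = -20590699 - 407 = -20591106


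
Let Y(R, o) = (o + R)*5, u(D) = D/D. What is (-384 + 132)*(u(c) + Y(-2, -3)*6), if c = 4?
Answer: 37548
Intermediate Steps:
u(D) = 1
Y(R, o) = 5*R + 5*o (Y(R, o) = (R + o)*5 = 5*R + 5*o)
(-384 + 132)*(u(c) + Y(-2, -3)*6) = (-384 + 132)*(1 + (5*(-2) + 5*(-3))*6) = -252*(1 + (-10 - 15)*6) = -252*(1 - 25*6) = -252*(1 - 150) = -252*(-149) = 37548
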